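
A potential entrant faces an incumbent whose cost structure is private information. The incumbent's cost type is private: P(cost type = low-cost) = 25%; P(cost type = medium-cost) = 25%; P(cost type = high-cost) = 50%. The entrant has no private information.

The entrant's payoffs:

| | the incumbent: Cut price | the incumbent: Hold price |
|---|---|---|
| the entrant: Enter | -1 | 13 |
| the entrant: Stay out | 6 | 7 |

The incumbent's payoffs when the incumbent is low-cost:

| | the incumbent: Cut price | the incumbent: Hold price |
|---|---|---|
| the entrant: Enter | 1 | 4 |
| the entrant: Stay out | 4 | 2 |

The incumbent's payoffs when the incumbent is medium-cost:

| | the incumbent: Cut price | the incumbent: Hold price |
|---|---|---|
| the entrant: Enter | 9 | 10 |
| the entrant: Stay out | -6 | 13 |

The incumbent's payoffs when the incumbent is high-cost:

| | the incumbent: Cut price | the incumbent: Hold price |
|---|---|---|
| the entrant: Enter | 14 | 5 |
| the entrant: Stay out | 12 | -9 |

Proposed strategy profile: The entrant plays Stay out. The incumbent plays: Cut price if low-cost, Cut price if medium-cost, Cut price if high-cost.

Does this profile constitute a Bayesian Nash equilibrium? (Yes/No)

The entrant plays Stay out: E[Stay out] = 0.25·(6) + 0.25·(6) + 0.5·(6) = 6; E[Enter] = -1. Best-responding. ✓
The incumbent (cost type low-cost), facing Stay out: Cut price gives 4, Hold price gives 2. Proposed Cut price is best. ✓
The incumbent (cost type medium-cost), facing Stay out: Cut price gives -6, Hold price gives 13. Proposed Cut price is not best — profitable deviation exists. ✗
The incumbent (cost type high-cost), facing Stay out: Cut price gives 12, Hold price gives -9. Proposed Cut price is best. ✓

No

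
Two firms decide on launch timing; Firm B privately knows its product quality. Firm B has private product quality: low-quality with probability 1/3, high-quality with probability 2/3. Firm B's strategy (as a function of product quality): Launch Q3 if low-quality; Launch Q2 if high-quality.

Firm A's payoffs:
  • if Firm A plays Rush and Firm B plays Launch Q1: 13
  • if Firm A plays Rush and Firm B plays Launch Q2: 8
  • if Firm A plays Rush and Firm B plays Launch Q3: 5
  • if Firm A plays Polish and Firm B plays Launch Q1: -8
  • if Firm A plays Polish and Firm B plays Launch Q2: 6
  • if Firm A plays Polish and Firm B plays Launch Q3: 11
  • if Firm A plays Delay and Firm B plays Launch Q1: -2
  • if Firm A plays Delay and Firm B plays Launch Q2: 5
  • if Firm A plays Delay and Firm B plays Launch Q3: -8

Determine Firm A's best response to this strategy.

Polish

Compute Firm A's expected payoff for each action, taking the expectation over Firm B's type.
E[Rush] = 1/3·(5) + 2/3·(8) = 7
E[Polish] = 1/3·(11) + 2/3·(6) = 23/3
E[Delay] = 1/3·(-8) + 2/3·(5) = 2/3
Best response: Polish (23/3 is the largest).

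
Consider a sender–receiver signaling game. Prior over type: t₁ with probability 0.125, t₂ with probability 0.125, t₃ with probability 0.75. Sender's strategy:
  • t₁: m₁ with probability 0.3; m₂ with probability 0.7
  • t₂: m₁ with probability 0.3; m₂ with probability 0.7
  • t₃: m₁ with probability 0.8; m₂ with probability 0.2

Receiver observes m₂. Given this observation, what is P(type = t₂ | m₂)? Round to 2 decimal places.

0.27

P(m₂) = 0.125·0.7 + 0.125·0.7 + 0.75·0.2 = 0.325
P(t₂ | m₂) = (0.125·0.7) / 0.325 = 0.0875 / 0.325 = 0.269231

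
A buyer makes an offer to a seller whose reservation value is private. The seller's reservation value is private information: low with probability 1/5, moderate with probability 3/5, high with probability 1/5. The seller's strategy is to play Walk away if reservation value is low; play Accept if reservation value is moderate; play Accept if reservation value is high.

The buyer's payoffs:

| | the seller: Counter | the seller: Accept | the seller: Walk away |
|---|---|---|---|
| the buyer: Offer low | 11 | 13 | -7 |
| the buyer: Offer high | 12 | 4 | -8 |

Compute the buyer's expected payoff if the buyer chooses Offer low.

9

E[Offer low] = 1/5·(-7) + 3/5·13 + 1/5·13 = (-7/5) + 39/5 + 13/5 = 9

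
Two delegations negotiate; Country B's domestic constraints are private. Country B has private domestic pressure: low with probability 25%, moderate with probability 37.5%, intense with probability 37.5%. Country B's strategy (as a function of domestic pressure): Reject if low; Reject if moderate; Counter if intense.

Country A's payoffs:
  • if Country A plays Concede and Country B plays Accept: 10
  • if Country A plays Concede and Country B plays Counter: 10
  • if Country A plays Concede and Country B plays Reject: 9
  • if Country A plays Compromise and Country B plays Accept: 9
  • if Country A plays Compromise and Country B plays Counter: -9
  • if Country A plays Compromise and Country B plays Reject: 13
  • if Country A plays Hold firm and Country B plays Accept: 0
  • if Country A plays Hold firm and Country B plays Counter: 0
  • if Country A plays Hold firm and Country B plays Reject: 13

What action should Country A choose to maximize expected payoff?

Concede

E[Concede] = 0.25·(9) + 0.375·(9) + 0.375·(10) = 9.375
E[Compromise] = 0.25·(13) + 0.375·(13) + 0.375·(-9) = 4.75
E[Hold firm] = 0.25·(13) + 0.375·(13) + 0.375·(0) = 8.125
Best response: Concede (9.375 is the largest).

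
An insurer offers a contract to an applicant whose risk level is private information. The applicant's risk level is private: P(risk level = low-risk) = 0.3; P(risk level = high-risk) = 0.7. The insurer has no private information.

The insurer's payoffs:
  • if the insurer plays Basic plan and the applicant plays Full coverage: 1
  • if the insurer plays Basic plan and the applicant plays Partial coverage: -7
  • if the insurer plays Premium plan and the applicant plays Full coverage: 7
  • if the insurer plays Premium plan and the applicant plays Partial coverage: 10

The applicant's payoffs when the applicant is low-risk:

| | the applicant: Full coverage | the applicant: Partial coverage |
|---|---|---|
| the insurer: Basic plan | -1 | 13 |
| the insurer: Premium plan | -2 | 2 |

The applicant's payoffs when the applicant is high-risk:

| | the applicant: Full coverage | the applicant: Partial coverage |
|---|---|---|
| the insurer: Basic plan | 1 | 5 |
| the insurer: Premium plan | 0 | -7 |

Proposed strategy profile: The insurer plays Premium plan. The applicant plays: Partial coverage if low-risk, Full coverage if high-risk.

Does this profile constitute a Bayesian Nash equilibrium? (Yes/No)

A profile is a BNE iff every type of every player is best-responding given beliefs about the other side.
The insurer plays Premium plan: E[Premium plan] = 0.3·(10) + 0.7·(7) = 7.9; E[Basic plan] = -1.4. Best-responding. ✓
The applicant (risk level low-risk), facing Premium plan: Full coverage gives -2, Partial coverage gives 2. Proposed Partial coverage is best. ✓
The applicant (risk level high-risk), facing Premium plan: Full coverage gives 0, Partial coverage gives -7. Proposed Full coverage is best. ✓

Yes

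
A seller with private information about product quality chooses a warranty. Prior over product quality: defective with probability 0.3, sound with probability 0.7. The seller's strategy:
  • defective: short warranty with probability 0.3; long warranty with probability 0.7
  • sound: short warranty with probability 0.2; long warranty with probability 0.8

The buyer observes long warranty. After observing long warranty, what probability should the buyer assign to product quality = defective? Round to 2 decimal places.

0.27

P(long warranty) = 0.3·0.7 + 0.7·0.8 = 0.77
P(defective | long warranty) = (0.3·0.7) / 0.77 = 0.21 / 0.77 = 0.272727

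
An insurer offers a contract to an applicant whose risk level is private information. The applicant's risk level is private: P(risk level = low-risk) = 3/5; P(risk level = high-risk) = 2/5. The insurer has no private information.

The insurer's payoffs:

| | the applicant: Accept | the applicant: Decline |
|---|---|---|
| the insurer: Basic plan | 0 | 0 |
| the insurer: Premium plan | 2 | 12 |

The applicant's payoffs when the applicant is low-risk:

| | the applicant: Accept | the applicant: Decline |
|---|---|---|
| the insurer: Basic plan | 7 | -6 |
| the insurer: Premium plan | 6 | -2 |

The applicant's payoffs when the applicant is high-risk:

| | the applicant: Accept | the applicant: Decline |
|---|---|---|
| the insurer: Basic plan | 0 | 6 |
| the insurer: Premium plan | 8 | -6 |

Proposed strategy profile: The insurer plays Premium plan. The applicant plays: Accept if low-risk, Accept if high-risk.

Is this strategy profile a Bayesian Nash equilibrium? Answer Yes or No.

The insurer plays Premium plan: E[Premium plan] = 3/5·(2) + 2/5·(2) = 2; E[Basic plan] = 0. Best-responding. ✓
The applicant (risk level low-risk), facing Premium plan: Accept gives 6, Decline gives -2. Proposed Accept is best. ✓
The applicant (risk level high-risk), facing Premium plan: Accept gives 8, Decline gives -6. Proposed Accept is best. ✓

Yes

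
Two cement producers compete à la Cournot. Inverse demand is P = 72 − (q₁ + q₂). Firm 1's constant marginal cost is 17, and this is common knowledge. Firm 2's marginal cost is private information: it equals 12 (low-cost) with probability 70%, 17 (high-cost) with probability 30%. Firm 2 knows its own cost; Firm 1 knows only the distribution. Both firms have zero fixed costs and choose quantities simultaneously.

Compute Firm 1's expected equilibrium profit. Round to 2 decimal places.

Firm 2 with cost c maximizes (72 − (q₁+q₂) − c)·q₂, giving q₂(c) = (72 − c − q₁)/2.
E[c₂] = 0.7·12 + 0.3·17 = 13.5
Firm 1's FOC against E[q₂] yields q₁ = (72 − 2·17 + E[c₂])/3 = (72 − 34 + 13.5)/3 = 17.1667.
E[P] = 72 − (q₁ + E[q₂]) = 34.1667; Firm 1's expected profit = (E[P] − 17)·q₁ = (34.1667 − 17)·17.1667 = 294.694.

294.69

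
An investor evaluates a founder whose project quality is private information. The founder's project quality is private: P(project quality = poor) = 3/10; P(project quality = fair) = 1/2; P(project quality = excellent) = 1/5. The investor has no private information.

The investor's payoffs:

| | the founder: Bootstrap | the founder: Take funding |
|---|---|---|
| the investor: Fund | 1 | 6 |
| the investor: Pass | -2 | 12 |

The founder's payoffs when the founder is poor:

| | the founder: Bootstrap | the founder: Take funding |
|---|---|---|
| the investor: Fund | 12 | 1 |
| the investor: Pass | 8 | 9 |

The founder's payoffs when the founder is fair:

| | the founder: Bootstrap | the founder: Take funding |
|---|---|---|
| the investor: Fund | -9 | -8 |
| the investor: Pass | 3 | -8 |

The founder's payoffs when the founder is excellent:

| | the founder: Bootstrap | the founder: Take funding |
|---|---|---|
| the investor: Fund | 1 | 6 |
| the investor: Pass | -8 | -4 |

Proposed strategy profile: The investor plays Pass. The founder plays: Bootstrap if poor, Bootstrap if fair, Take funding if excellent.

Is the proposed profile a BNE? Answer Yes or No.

No

The investor plays Pass: E[Pass] = 3/10·(-2) + 1/2·(-2) + 1/5·(12) = 4/5; E[Fund] = 2. Not best-responding. ✗
The founder (project quality poor), facing Pass: Bootstrap gives 8, Take funding gives 9. Proposed Bootstrap is not best — profitable deviation exists. ✗
The founder (project quality fair), facing Pass: Bootstrap gives 3, Take funding gives -8. Proposed Bootstrap is best. ✓
The founder (project quality excellent), facing Pass: Bootstrap gives -8, Take funding gives -4. Proposed Take funding is best. ✓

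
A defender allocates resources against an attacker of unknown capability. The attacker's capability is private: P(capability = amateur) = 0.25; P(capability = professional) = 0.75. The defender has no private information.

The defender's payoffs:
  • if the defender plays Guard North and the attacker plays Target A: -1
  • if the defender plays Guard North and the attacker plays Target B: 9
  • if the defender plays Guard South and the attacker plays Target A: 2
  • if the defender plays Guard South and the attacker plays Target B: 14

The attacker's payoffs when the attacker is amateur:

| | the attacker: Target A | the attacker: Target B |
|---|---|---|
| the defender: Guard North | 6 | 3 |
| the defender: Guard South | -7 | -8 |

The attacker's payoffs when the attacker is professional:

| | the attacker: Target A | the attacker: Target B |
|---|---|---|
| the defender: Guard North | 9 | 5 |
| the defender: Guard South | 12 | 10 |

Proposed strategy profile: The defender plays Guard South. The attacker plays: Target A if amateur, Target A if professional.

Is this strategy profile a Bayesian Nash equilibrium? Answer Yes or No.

The defender plays Guard South: E[Guard South] = 0.25·(2) + 0.75·(2) = 2; E[Guard North] = -1. Best-responding. ✓
The attacker (capability amateur), facing Guard South: Target A gives -7, Target B gives -8. Proposed Target A is best. ✓
The attacker (capability professional), facing Guard South: Target A gives 12, Target B gives 10. Proposed Target A is best. ✓

Yes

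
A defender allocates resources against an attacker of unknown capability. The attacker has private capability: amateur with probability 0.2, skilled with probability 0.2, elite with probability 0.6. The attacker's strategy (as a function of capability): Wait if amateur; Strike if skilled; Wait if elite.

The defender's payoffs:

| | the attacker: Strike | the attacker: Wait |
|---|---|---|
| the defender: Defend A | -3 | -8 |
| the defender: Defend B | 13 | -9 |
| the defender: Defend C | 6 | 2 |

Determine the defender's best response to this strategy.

Defend C

E[Defend A] = 0.2·(-8) + 0.2·(-3) + 0.6·(-8) = -7
E[Defend B] = 0.2·(-9) + 0.2·(13) + 0.6·(-9) = -4.6
E[Defend C] = 0.2·(2) + 0.2·(6) + 0.6·(2) = 2.8
Best response: Defend C (2.8 is the largest).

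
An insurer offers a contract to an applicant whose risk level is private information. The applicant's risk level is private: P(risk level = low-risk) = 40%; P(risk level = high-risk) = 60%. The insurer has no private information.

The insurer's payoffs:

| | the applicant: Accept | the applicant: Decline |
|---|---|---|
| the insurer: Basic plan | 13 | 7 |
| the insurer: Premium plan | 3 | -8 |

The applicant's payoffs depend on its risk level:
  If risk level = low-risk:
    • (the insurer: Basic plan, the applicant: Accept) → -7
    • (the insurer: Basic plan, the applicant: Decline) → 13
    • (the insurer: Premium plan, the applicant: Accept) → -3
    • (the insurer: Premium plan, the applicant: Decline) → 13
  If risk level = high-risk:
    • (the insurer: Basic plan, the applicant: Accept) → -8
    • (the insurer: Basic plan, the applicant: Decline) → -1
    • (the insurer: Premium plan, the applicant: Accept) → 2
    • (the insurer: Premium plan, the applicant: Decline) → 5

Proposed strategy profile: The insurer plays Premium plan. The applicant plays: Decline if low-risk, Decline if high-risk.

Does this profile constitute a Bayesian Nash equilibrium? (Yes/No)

A profile is a BNE iff every type of every player is best-responding given beliefs about the other side.
The insurer plays Premium plan: E[Premium plan] = 0.4·(-8) + 0.6·(-8) = -8; E[Basic plan] = 7. Not best-responding. ✗
The applicant (risk level low-risk), facing Premium plan: Accept gives -3, Decline gives 13. Proposed Decline is best. ✓
The applicant (risk level high-risk), facing Premium plan: Accept gives 2, Decline gives 5. Proposed Decline is best. ✓

No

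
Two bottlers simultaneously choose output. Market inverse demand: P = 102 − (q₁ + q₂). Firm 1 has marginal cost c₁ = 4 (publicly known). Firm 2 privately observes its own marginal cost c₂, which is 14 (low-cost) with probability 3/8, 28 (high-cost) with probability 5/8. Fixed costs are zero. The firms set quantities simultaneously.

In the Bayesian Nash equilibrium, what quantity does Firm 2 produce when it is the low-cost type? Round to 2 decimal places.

24.54

Each type of Firm 2 best-responds to q₁; Firm 1 best-responds to the expected q₂ over Firm 2's types.
Firm 2 with cost c maximizes (102 − (q₁+q₂) − c)·q₂, giving q₂(c) = (102 − c − q₁)/2.
E[c₂] = 3/8·14 + 5/8·28 = 22.75
Firm 1's FOC against E[q₂] yields q₁ = (102 − 2·4 + E[c₂])/3 = (102 − 8 + 22.75)/3 = 38.9167.
q₂(low-cost) = (102 − 14 − 38.9167)/2 = 24.5417.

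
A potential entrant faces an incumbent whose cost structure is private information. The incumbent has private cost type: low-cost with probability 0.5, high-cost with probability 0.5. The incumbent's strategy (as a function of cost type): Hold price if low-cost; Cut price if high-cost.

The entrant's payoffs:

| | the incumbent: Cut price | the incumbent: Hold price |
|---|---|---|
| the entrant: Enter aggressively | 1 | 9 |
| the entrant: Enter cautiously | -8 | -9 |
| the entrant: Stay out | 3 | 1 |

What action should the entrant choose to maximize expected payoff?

Enter aggressively

E[Enter aggressively] = 0.5·(9) + 0.5·(1) = 5
E[Enter cautiously] = 0.5·(-9) + 0.5·(-8) = -8.5
E[Stay out] = 0.5·(1) + 0.5·(3) = 2
Best response: Enter aggressively (5 is the largest).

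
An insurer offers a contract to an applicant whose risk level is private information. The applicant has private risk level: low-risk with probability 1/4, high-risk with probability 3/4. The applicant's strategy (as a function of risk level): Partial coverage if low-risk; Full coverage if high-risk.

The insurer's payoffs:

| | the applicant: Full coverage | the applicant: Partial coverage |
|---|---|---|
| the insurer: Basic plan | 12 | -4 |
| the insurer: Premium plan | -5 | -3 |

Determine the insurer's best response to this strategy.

Basic plan

E[Basic plan] = 1/4·(-4) + 3/4·(12) = 8
E[Premium plan] = 1/4·(-3) + 3/4·(-5) = -9/2
Best response: Basic plan (8 is the largest).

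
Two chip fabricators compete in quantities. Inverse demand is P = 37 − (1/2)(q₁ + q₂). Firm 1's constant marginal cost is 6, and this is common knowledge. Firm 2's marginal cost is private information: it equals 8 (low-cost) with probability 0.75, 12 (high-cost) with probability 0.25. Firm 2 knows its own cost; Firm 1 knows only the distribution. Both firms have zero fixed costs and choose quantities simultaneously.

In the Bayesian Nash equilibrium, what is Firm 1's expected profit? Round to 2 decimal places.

256.89

Firm 2 with cost c maximizes (37 − (1/2)(q₁+q₂) − c)·q₂, giving q₂(c) = (37 − c − (1/2)q₁).
E[c₂] = 0.75·8 + 0.25·12 = 9
Firm 1's FOC against E[q₂] yields q₁ = (37 − 2·6 + E[c₂])/(3/2) = (37 − 12 + 9)/(3/2) = 22.6667.
E[P] = 37 − (1/2)·(q₁ + E[q₂]) = 17.3333; Firm 1's expected profit = (E[P] − 6)·q₁ = (17.3333 − 6)·22.6667 = 256.889.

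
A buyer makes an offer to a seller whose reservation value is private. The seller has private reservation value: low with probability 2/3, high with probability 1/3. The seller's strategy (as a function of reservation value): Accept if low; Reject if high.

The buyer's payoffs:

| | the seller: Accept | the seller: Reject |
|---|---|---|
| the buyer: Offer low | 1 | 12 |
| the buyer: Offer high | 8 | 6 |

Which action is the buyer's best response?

Compute the buyer's expected payoff for each action, taking the expectation over the seller's type.
E[Offer low] = 2/3·(1) + 1/3·(12) = 14/3
E[Offer high] = 2/3·(8) + 1/3·(6) = 22/3
Best response: Offer high (22/3 is the largest).

Offer high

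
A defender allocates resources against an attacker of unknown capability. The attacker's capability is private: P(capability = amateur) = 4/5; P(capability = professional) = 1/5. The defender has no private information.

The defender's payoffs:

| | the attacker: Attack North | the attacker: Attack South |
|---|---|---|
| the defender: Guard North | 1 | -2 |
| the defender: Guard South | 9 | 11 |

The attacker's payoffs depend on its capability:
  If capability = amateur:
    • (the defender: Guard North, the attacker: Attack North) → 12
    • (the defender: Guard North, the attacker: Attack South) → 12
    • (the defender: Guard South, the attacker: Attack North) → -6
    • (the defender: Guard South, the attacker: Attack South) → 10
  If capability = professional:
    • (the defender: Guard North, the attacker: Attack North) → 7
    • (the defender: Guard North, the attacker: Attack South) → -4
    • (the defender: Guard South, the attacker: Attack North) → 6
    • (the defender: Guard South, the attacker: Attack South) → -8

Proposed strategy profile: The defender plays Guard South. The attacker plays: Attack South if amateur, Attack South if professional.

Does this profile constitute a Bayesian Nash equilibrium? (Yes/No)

The defender plays Guard South: E[Guard South] = 4/5·(11) + 1/5·(11) = 11; E[Guard North] = -2. Best-responding. ✓
The attacker (capability amateur), facing Guard South: Attack North gives -6, Attack South gives 10. Proposed Attack South is best. ✓
The attacker (capability professional), facing Guard South: Attack North gives 6, Attack South gives -8. Proposed Attack South is not best — profitable deviation exists. ✗

No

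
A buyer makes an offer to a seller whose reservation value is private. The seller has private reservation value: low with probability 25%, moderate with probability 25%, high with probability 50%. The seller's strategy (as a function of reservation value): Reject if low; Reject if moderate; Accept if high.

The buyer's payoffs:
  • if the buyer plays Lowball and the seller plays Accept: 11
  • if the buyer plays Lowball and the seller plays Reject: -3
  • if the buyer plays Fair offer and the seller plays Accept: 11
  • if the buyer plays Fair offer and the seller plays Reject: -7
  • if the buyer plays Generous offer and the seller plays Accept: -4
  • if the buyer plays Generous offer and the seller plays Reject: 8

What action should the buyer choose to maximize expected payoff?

E[Lowball] = 0.25·(-3) + 0.25·(-3) + 0.5·(11) = 4
E[Fair offer] = 0.25·(-7) + 0.25·(-7) + 0.5·(11) = 2
E[Generous offer] = 0.25·(8) + 0.25·(8) + 0.5·(-4) = 2
Best response: Lowball (4 is the largest).

Lowball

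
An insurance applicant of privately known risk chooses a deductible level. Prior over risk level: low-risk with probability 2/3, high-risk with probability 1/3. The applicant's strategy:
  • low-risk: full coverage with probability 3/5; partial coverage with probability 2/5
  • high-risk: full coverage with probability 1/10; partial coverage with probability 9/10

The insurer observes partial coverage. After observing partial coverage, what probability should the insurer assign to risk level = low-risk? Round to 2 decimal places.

0.47

Apply Bayes' rule using the sender's strategy as the likelihood.
P(partial coverage) = (2/3)·(2/5) + (1/3)·(9/10) = 17/30
P(low-risk | partial coverage) = ((2/3)·(2/5)) / (17/30) = (4/15) / (17/30) = 8/17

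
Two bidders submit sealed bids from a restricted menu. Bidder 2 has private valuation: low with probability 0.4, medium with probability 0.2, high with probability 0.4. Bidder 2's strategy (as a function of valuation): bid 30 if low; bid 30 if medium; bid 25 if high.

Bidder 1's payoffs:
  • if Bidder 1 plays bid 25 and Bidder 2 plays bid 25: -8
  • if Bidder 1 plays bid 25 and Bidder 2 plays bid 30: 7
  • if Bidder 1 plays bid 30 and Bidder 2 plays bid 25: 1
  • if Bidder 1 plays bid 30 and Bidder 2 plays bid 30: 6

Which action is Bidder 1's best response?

bid 30

E[bid 25] = 0.4·(7) + 0.2·(7) + 0.4·(-8) = 1
E[bid 30] = 0.4·(6) + 0.2·(6) + 0.4·(1) = 4
Best response: bid 30 (4 is the largest).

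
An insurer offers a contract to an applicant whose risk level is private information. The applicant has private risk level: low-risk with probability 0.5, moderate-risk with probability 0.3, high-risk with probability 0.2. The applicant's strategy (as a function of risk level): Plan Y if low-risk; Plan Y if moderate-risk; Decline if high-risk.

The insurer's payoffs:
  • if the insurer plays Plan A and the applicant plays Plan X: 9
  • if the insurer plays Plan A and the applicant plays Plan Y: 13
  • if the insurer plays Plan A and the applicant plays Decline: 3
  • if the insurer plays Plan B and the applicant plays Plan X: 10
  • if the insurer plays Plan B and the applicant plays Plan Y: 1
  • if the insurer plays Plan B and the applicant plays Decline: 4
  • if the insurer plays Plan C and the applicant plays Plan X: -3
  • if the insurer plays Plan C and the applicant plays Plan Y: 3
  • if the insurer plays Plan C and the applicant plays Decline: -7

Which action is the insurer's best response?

Plan A

Compute the insurer's expected payoff for each action, taking the expectation over the applicant's type.
E[Plan A] = 0.5·(13) + 0.3·(13) + 0.2·(3) = 11
E[Plan B] = 0.5·(1) + 0.3·(1) + 0.2·(4) = 1.6
E[Plan C] = 0.5·(3) + 0.3·(3) + 0.2·(-7) = 1
Best response: Plan A (11 is the largest).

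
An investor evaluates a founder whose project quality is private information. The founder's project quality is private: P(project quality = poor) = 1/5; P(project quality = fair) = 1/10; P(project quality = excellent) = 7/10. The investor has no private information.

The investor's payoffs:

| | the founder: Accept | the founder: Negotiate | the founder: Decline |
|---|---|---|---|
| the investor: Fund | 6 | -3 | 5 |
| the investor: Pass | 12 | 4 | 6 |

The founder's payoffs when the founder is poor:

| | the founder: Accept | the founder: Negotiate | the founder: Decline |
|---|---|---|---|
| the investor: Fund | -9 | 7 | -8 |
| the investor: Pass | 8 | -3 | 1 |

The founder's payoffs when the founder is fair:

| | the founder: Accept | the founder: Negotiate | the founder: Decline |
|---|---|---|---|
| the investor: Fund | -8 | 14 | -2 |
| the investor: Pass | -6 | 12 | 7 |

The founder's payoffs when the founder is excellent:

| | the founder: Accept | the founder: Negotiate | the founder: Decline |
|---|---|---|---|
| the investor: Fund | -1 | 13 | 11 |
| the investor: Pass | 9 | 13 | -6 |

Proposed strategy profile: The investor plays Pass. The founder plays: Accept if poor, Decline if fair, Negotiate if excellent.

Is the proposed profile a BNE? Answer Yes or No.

A profile is a BNE iff every type of every player is best-responding given beliefs about the other side.
The investor plays Pass: E[Pass] = 1/5·(12) + 1/10·(6) + 7/10·(4) = 29/5; E[Fund] = -2/5. Best-responding. ✓
The founder (project quality poor), facing Pass: Accept gives 8, Negotiate gives -3, Decline gives 1. Proposed Accept is best. ✓
The founder (project quality fair), facing Pass: Accept gives -6, Negotiate gives 12, Decline gives 7. Proposed Decline is not best — profitable deviation exists. ✗
The founder (project quality excellent), facing Pass: Accept gives 9, Negotiate gives 13, Decline gives -6. Proposed Negotiate is best. ✓

No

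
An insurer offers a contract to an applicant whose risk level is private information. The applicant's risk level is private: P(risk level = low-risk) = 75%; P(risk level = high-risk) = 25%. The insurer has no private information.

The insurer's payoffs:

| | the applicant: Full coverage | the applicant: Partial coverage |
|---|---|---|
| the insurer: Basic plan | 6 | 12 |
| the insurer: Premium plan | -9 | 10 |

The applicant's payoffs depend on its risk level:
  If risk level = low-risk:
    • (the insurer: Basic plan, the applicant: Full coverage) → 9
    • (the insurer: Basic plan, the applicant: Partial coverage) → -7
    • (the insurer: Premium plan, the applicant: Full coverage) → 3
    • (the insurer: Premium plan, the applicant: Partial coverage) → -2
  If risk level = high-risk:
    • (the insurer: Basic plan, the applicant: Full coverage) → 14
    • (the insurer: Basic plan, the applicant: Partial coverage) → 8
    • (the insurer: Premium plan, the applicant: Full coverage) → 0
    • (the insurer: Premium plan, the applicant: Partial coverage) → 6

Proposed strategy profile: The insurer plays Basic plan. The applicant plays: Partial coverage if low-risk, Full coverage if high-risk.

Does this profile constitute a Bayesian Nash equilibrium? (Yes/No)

The insurer plays Basic plan: E[Basic plan] = 0.75·(12) + 0.25·(6) = 10.5; E[Premium plan] = 5.25. Best-responding. ✓
The applicant (risk level low-risk), facing Basic plan: Full coverage gives 9, Partial coverage gives -7. Proposed Partial coverage is not best — profitable deviation exists. ✗
The applicant (risk level high-risk), facing Basic plan: Full coverage gives 14, Partial coverage gives 8. Proposed Full coverage is best. ✓

No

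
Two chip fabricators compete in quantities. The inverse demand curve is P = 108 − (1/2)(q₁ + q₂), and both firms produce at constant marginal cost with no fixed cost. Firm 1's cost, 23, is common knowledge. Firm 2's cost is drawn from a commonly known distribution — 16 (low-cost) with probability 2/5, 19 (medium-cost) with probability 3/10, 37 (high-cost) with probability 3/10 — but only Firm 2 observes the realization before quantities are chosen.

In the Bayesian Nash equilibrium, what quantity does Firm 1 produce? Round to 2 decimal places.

56.80

Firm 2 with cost c maximizes (108 − (1/2)(q₁+q₂) − c)·q₂, giving q₂(c) = (108 − c − (1/2)q₁).
E[c₂] = 2/5·16 + 3/10·19 + 3/10·37 = 23.2
Firm 1's FOC against E[q₂] yields q₁ = (108 − 2·23 + E[c₂])/(3/2) = (108 − 46 + 23.2)/(3/2) = 56.8.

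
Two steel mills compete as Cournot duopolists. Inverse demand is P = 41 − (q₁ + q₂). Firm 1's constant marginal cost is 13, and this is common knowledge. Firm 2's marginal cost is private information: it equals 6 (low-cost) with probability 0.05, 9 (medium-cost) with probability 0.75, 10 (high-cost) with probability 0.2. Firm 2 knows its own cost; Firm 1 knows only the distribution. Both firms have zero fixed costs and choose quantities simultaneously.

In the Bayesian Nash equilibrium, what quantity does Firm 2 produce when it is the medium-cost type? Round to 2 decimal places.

Firm 2 with cost c maximizes (41 − (q₁+q₂) − c)·q₂, giving q₂(c) = (41 − c − q₁)/2.
E[c₂] = 0.05·6 + 0.75·9 + 0.2·10 = 9.05
Firm 1's FOC against E[q₂] yields q₁ = (41 − 2·13 + E[c₂])/3 = (41 − 26 + 9.05)/3 = 8.01667.
q₂(medium-cost) = (41 − 9 − 8.01667)/2 = 11.9917.

11.99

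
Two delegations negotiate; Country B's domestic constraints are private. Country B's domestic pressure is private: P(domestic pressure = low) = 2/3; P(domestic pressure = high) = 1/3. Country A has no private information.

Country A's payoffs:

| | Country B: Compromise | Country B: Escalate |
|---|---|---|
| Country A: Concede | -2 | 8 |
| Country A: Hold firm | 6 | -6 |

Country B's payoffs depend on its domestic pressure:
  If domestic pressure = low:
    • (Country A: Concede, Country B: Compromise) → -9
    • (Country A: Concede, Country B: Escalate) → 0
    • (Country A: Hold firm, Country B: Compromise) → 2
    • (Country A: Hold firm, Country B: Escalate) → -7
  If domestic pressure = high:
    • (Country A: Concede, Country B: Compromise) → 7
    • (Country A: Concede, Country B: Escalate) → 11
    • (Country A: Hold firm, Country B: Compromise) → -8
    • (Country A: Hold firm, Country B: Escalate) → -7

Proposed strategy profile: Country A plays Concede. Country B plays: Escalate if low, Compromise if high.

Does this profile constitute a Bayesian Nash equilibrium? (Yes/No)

No

A profile is a BNE iff every type of every player is best-responding given beliefs about the other side.
Country A plays Concede: E[Concede] = 2/3·(8) + 1/3·(-2) = 14/3; E[Hold firm] = -2. Best-responding. ✓
Country B (domestic pressure low), facing Concede: Compromise gives -9, Escalate gives 0. Proposed Escalate is best. ✓
Country B (domestic pressure high), facing Concede: Compromise gives 7, Escalate gives 11. Proposed Compromise is not best — profitable deviation exists. ✗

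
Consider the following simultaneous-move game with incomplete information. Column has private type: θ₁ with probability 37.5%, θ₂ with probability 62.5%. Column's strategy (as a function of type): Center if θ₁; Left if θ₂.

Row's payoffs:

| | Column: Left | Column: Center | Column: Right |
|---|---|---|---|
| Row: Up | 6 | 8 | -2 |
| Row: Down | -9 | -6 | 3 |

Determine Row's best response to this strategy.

Up

E[Up] = 0.375·(8) + 0.625·(6) = 6.75
E[Down] = 0.375·(-6) + 0.625·(-9) = -7.875
Best response: Up (6.75 is the largest).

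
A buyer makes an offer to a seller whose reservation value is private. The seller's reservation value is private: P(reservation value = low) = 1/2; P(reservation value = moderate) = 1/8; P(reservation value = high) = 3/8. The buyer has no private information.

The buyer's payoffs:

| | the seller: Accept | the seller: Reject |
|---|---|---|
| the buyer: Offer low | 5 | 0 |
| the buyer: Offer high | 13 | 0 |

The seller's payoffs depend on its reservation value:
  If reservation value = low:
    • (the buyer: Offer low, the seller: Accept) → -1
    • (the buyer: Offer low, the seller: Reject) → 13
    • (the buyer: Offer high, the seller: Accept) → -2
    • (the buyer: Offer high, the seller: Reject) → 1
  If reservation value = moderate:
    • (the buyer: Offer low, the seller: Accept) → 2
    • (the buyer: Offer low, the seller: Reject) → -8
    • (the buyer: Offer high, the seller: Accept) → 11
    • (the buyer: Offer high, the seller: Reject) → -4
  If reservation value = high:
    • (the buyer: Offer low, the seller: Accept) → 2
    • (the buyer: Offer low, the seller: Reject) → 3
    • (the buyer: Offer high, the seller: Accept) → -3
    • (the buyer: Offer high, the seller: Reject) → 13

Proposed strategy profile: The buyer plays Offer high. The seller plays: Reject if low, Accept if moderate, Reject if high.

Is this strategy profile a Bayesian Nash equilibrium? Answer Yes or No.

The buyer plays Offer high: E[Offer high] = 1/2·(0) + 1/8·(13) + 3/8·(0) = 13/8; E[Offer low] = 5/8. Best-responding. ✓
The seller (reservation value low), facing Offer high: Accept gives -2, Reject gives 1. Proposed Reject is best. ✓
The seller (reservation value moderate), facing Offer high: Accept gives 11, Reject gives -4. Proposed Accept is best. ✓
The seller (reservation value high), facing Offer high: Accept gives -3, Reject gives 13. Proposed Reject is best. ✓

Yes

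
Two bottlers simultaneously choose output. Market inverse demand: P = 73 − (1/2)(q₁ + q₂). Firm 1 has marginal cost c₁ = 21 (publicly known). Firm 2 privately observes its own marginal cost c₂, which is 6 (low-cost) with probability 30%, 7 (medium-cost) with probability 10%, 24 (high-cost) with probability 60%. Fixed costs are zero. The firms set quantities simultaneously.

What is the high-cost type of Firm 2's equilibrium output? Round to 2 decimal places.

Type-c best response for Firm 2: q₂(c) = (73 − c) − q₁/2.
Firm 1 maximizes expected profit; its first-order condition is 73 − q₁ − (1/2)E[q₂] − 21 = 0.
Substituting E[q₂] and solving: E[c₂] = 16.9, so q₁ = (73 − 2·21 + 16.9)/(3/2) = 31.9333.
q₂(high-cost) = (73 − 24 − (1/2)·31.9333) = 33.0333.

33.03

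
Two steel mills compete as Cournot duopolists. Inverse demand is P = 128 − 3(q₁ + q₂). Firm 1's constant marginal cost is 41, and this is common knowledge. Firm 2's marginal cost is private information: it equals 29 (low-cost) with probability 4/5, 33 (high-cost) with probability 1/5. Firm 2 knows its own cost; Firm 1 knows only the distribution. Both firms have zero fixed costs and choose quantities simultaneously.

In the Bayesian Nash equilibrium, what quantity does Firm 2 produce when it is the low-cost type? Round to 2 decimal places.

Firm 2 with cost c maximizes (128 − 3(q₁+q₂) − c)·q₂, giving q₂(c) = (128 − c − 3q₁)/6.
E[c₂] = 4/5·29 + 1/5·33 = 29.8
Firm 1's FOC against E[q₂] yields q₁ = (128 − 2·41 + E[c₂])/9 = (128 − 82 + 29.8)/9 = 8.42222.
q₂(low-cost) = (128 − 29 − 3·8.42222)/6 = 12.2889.

12.29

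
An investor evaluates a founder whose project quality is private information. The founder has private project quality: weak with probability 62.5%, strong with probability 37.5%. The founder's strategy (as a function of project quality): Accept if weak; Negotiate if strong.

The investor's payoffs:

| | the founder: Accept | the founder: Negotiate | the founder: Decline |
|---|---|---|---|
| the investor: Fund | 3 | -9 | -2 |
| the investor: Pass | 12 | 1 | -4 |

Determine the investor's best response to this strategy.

Pass

E[Fund] = 0.625·(3) + 0.375·(-9) = -1.5
E[Pass] = 0.625·(12) + 0.375·(1) = 7.875
Best response: Pass (7.875 is the largest).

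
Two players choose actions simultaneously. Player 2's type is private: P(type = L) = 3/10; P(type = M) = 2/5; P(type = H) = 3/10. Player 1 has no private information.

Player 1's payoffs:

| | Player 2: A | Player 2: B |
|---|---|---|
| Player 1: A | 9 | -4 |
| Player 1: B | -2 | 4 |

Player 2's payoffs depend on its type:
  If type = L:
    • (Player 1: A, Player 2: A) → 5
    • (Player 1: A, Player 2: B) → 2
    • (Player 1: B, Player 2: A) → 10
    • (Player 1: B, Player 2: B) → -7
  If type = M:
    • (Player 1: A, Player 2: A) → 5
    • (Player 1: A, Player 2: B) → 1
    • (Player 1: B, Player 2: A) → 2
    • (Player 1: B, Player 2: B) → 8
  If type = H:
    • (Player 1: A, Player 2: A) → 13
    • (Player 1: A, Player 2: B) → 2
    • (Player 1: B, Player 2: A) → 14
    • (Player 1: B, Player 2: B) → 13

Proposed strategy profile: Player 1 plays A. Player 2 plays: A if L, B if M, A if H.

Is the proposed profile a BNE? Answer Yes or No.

No

Player 1 plays A: E[A] = 3/10·(9) + 2/5·(-4) + 3/10·(9) = 19/5; E[B] = 2/5. Best-responding. ✓
Player 2 (type L), facing A: A gives 5, B gives 2. Proposed A is best. ✓
Player 2 (type M), facing A: A gives 5, B gives 1. Proposed B is not best — profitable deviation exists. ✗
Player 2 (type H), facing A: A gives 13, B gives 2. Proposed A is best. ✓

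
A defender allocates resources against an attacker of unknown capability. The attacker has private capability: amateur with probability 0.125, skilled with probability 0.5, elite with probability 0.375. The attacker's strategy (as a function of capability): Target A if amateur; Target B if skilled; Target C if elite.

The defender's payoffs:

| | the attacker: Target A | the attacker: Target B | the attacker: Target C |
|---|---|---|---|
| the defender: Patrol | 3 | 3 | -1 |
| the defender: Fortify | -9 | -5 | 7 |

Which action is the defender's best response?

Patrol

E[Patrol] = 0.125·(3) + 0.5·(3) + 0.375·(-1) = 1.5
E[Fortify] = 0.125·(-9) + 0.5·(-5) + 0.375·(7) = -1
Best response: Patrol (1.5 is the largest).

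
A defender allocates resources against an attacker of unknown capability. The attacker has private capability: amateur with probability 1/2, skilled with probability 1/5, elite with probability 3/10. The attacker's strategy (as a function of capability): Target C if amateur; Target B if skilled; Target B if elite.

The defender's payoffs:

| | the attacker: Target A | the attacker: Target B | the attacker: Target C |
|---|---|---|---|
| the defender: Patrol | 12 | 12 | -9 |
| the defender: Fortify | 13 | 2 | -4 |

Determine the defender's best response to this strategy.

E[Patrol] = 1/2·(-9) + 1/5·(12) + 3/10·(12) = 3/2
E[Fortify] = 1/2·(-4) + 1/5·(2) + 3/10·(2) = -1
Best response: Patrol (3/2 is the largest).

Patrol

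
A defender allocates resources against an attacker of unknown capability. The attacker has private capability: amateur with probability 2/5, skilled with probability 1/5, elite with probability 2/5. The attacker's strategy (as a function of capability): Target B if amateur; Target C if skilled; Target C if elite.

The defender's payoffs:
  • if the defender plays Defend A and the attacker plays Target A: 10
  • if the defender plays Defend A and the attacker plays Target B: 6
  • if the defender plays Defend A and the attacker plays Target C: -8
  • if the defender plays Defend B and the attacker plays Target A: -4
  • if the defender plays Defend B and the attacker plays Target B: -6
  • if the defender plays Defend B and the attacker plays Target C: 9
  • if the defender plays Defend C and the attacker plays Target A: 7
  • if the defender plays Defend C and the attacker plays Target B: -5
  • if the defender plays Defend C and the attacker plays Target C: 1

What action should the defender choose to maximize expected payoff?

Defend B

Compute the defender's expected payoff for each action, taking the expectation over the attacker's type.
E[Defend A] = 2/5·(6) + 1/5·(-8) + 2/5·(-8) = -12/5
E[Defend B] = 2/5·(-6) + 1/5·(9) + 2/5·(9) = 3
E[Defend C] = 2/5·(-5) + 1/5·(1) + 2/5·(1) = -7/5
Best response: Defend B (3 is the largest).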